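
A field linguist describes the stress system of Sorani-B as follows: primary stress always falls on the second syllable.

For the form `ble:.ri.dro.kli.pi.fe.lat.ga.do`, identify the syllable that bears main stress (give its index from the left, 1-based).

The word has 9 syllables; the second syllable is syllable 2 (ri).
Primary stress: syllable 2 → ble:.ˈri.dro.kli.pi.fe.lat.ga.do.

2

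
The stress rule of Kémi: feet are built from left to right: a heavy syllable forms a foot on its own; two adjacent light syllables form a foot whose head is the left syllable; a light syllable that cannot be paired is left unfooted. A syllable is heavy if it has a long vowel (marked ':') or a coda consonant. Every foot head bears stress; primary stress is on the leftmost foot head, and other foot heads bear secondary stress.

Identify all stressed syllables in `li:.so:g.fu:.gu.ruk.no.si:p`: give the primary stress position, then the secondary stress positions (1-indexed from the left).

Weights: 1 li: H, 2 so:g H, 3 fu: H, 4 gu L, 5 ruk H, 6 no L, 7 si:p H.
Parse left to right (heavy = foot alone; LL = one foot; stranded L unfooted): (ˈli:) (ˈso:g) (ˈfu:) gu (ˈruk) no (ˈsi:p).
Foot heads: 1, 2, 3, 5, 7.
Primary stress on the leftmost head = syllable 1.
Secondary stress on 2, 3, 5, 7: ˈli:.ˌso:g.ˌfu:.gu.ˌruk.no.ˌsi:p.

primary 1, secondary 2, 3, 5, 7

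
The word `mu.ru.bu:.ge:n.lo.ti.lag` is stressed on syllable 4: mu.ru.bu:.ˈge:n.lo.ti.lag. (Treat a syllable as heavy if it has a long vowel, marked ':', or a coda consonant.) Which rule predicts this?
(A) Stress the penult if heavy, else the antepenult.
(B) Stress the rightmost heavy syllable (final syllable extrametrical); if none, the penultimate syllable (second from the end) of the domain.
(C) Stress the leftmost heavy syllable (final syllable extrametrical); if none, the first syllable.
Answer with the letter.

Rule A → syllable 5 (observed: 4).
Rule B → syllable 4 ✓.
Rule C → syllable 3 (observed: 4).

B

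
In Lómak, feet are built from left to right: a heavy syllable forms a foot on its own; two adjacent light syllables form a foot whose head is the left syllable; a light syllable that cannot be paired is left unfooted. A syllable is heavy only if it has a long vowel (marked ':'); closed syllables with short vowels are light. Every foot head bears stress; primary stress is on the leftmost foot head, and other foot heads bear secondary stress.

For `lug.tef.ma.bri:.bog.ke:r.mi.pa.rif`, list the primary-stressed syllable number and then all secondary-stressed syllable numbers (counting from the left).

Weights: 1 lug L, 2 tef L, 3 ma L, 4 bri: H, 5 bog L, 6 ke:r H, 7 mi L, 8 pa L, 9 rif L.
Parse left to right (heavy = foot alone; LL = one foot; stranded L unfooted): (ˈlug.tef) ma (ˈbri:) bog (ˈke:r) (ˈmi.pa) rif.
Foot heads: 1, 4, 6, 7.
Primary stress on the leftmost head = syllable 1.
Secondary stress on 4, 6, 7: ˈlug.tef.ma.ˌbri:.bog.ˌke:r.ˌmi.pa.rif.

primary 1, secondary 4, 6, 7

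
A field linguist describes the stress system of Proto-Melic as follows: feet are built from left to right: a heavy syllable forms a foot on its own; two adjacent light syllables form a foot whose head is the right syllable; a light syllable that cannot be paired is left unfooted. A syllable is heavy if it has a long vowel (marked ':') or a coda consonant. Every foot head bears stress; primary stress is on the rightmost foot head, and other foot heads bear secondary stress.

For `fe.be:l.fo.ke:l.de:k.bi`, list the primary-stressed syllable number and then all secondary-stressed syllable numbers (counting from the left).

primary 5, secondary 2, 4

Weights: 1 fe L, 2 be:l H, 3 fo L, 4 ke:l H, 5 de:k H, 6 bi L.
Parse left to right (heavy = foot alone; LL = one foot; stranded L unfooted): fe (ˈbe:l) fo (ˈke:l) (ˈde:k) bi.
Foot heads: 2, 4, 5.
Primary stress on the rightmost head = syllable 5.
Secondary stress on 2, 4: fe.ˌbe:l.fo.ˌke:l.ˈde:k.bi.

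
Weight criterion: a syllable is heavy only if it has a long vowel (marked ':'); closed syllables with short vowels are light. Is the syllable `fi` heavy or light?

`fi`: short vowel, open (no coda). Short vowel → light.

light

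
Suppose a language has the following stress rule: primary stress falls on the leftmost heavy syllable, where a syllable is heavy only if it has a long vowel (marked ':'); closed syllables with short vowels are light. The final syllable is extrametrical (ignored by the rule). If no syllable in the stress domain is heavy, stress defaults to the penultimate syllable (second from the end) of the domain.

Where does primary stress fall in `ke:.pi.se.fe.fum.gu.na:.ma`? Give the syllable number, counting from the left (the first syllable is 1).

The final syllable (8, ma) is extrametrical; the stress domain is syllables 1–7.
Weights: 1 ke: H, 2 pi L, 3 se L, 4 fe L, 5 fum L, 6 gu L, 7 na: H.
Heavy syllables in the domain: 1, 7. The leftmost is syllable 1 (ke:).
Primary stress: syllable 1 → ˈke:.pi.se.fe.fum.gu.na:.ma.

1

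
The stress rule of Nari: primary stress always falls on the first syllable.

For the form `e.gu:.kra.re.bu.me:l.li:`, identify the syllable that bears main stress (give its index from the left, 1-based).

The word has 7 syllables; the first syllable is syllable 1 (e).
Primary stress: syllable 1 → ˈe.gu:.kra.re.bu.me:l.li:.

1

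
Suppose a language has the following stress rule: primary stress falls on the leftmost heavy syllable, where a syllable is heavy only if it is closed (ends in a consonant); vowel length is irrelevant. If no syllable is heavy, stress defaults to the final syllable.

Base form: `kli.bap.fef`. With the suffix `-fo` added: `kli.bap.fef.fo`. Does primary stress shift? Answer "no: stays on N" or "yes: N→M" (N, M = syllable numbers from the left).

no: stays on 2

Base `kli.bap.fef` (3 syllables):
  Weights: 1 kli L, 2 bap H, 3 fef H.
  Heavy syllables in the domain: 2, 3. The leftmost is syllable 2 (bap).
  → primary stress on syllable 2.
Suffixed `kli.bap.fef.fo` (4 syllables):
  Weights: 1 kli L, 2 bap H, 3 fef H, 4 fo L.
  Heavy syllables in the domain: 2, 3. The leftmost is syllable 2 (bap).
  → primary stress on syllable 2.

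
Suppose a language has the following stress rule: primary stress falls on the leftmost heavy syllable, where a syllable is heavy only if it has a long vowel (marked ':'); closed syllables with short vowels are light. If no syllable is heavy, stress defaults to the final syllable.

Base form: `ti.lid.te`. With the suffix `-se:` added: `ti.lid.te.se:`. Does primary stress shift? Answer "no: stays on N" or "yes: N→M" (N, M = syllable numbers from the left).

Base `ti.lid.te` (3 syllables):
  Weights: 1 ti L, 2 lid L, 3 te L.
  No heavy syllable in the domain; default to the final syllable = syllable 3.
  → primary stress on syllable 3.
Suffixed `ti.lid.te.se:` (4 syllables):
  Weights: 1 ti L, 2 lid L, 3 te L, 4 se: H.
  Heavy syllables in the domain: 4. The leftmost is syllable 4 (se:).
  → primary stress on syllable 4.

yes: 3→4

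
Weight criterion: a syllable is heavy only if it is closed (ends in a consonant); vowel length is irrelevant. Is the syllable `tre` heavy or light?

`tre`: short vowel, open (no coda). Open (no coda) → light.

light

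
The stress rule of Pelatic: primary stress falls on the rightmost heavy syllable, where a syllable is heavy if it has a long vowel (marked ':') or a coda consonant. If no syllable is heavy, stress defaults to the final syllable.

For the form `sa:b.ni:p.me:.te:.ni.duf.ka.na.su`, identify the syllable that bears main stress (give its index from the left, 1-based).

6

Weights: 1 sa:b H, 2 ni:p H, 3 me: H, 4 te: H, 5 ni L, 6 duf H, 7 ka L, 8 na L, 9 su L.
Heavy syllables in the domain: 1, 2, 3, 4, 6. The rightmost is syllable 6 (duf).
Primary stress: syllable 6 → sa:b.ni:p.me:.te:.ni.ˈduf.ka.na.su.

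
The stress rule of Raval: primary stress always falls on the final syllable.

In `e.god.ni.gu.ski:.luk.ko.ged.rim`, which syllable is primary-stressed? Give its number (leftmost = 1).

9

The word has 9 syllables; the final syllable is syllable 9 (rim).
Primary stress: syllable 9 → e.god.ni.gu.ski:.luk.ko.ged.ˈrim.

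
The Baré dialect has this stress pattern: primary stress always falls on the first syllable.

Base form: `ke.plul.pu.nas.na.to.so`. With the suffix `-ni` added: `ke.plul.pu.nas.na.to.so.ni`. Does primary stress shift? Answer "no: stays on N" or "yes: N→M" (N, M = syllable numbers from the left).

Base `ke.plul.pu.nas.na.to.so` (7 syllables):
  The word has 7 syllables; the first syllable is syllable 1 (ke).
  → primary stress on syllable 1.
Suffixed `ke.plul.pu.nas.na.to.so.ni` (8 syllables):
  The word has 8 syllables; the first syllable is syllable 1 (ke).
  → primary stress on syllable 1.

no: stays on 1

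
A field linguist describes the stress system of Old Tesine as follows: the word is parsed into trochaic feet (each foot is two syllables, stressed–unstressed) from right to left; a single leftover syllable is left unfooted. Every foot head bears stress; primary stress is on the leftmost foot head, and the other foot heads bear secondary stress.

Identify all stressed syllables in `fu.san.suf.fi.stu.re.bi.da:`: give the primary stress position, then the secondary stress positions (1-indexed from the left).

Parse right to left into trochaic (ˈσσ) feet: (ˈfu.san) (ˈsuf.fi) (ˈstu.re) (ˈbi.da:).
Foot heads (stressed positions): 1, 3, 5, 7.
End Rule Leftmost: primary stress on the leftmost head = syllable 1.
Secondary stress on 3, 5, 7: ˈfu.san.ˌsuf.fi.ˌstu.re.ˌbi.da:.

primary 1, secondary 3, 5, 7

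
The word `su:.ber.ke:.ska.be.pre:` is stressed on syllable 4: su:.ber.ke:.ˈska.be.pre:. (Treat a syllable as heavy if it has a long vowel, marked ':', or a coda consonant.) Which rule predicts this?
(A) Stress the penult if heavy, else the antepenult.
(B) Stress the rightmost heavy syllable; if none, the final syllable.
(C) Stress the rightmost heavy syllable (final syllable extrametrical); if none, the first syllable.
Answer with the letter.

Rule A → syllable 4 ✓.
Rule B → syllable 6 (observed: 4).
Rule C → syllable 3 (observed: 4).

A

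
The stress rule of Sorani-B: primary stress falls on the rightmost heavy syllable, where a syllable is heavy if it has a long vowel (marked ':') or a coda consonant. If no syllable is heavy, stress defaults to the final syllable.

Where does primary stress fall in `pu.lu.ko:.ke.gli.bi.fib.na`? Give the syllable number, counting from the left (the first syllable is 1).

7

Weights: 1 pu L, 2 lu L, 3 ko: H, 4 ke L, 5 gli L, 6 bi L, 7 fib H, 8 na L.
Heavy syllables in the domain: 3, 7. The rightmost is syllable 7 (fib).
Primary stress: syllable 7 → pu.lu.ko:.ke.gli.bi.ˈfib.na.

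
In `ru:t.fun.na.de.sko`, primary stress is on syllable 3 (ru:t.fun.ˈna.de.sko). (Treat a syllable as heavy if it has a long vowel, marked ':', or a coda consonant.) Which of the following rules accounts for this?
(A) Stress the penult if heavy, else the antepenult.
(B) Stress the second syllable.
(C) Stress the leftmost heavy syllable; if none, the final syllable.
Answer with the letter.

Rule A → syllable 3 ✓.
Rule B → syllable 2 (observed: 3).
Rule C → syllable 1 (observed: 3).

A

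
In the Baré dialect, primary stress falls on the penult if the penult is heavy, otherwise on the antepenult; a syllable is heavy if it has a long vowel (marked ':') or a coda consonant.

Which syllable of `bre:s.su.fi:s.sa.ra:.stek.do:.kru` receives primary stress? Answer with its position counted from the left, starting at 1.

7

Weights: 6 stek H, 7 do: H, 8 kru L.
The penult (syllable 7, do:) is heavy, so it takes stress.
Primary stress: syllable 7 → bre:s.su.fi:s.sa.ra:.stek.ˈdo:.kru.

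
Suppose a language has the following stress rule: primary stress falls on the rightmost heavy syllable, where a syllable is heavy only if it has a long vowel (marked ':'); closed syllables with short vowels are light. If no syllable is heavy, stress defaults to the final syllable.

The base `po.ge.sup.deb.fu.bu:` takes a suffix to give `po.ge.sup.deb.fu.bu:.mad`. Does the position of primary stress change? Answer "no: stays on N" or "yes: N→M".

no: stays on 6

Base `po.ge.sup.deb.fu.bu:` (6 syllables):
  Weights: 1 po L, 2 ge L, 3 sup L, 4 deb L, 5 fu L, 6 bu: H.
  Heavy syllables in the domain: 6. The rightmost is syllable 6 (bu:).
  → primary stress on syllable 6.
Suffixed `po.ge.sup.deb.fu.bu:.mad` (7 syllables):
  Weights: 1 po L, 2 ge L, 3 sup L, 4 deb L, 5 fu L, 6 bu: H, 7 mad L.
  Heavy syllables in the domain: 6. The rightmost is syllable 6 (bu:).
  → primary stress on syllable 6.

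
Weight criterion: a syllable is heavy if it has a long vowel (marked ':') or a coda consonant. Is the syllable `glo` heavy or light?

`glo`: short vowel, open (no coda). Short vowel, open → light.

light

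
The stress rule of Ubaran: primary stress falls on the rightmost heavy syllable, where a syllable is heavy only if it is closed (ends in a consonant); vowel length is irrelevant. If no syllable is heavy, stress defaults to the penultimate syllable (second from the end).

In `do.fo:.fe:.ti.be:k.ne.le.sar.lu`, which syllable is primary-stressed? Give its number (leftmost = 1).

8

Weights: 1 do L, 2 fo: L, 3 fe: L, 4 ti L, 5 be:k H, 6 ne L, 7 le L, 8 sar H, 9 lu L.
Heavy syllables in the domain: 5, 8. The rightmost is syllable 8 (sar).
Primary stress: syllable 8 → do.fo:.fe:.ti.be:k.ne.le.ˈsar.lu.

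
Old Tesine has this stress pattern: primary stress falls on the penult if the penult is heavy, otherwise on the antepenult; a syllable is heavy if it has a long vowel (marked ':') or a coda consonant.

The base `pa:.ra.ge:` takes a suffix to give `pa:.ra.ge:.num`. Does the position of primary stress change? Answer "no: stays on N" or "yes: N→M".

Base `pa:.ra.ge:` (3 syllables):
  Weights: 1 pa: H, 2 ra L, 3 ge: H.
  The penult (syllable 2, ra) is light, so stress falls on the antepenult (syllable 1, pa:).
  → primary stress on syllable 1.
Suffixed `pa:.ra.ge:.num` (4 syllables):
  Weights: 2 ra L, 3 ge: H, 4 num H.
  The penult (syllable 3, ge:) is heavy, so it takes stress.
  → primary stress on syllable 3.

yes: 1→3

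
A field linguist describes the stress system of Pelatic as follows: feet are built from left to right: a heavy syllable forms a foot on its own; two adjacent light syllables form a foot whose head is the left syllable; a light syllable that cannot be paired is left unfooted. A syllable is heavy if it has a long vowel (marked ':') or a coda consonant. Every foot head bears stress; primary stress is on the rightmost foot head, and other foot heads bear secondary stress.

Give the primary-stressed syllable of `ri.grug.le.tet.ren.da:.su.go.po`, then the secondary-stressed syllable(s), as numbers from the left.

Weights: 1 ri L, 2 grug H, 3 le L, 4 tet H, 5 ren H, 6 da: H, 7 su L, 8 go L, 9 po L.
Parse left to right (heavy = foot alone; LL = one foot; stranded L unfooted): ri (ˈgrug) le (ˈtet) (ˈren) (ˈda:) (ˈsu.go) po.
Foot heads: 2, 4, 5, 6, 7.
Primary stress on the rightmost head = syllable 7.
Secondary stress on 2, 4, 5, 6: ri.ˌgrug.le.ˌtet.ˌren.ˌda:.ˈsu.go.po.

primary 7, secondary 2, 4, 5, 6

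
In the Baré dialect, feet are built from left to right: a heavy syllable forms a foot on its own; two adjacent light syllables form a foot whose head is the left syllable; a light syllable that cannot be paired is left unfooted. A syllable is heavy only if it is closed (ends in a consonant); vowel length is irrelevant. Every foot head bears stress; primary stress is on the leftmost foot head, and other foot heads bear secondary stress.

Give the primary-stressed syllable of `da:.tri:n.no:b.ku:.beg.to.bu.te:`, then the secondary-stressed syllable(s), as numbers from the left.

Weights: 1 da: L, 2 tri:n H, 3 no:b H, 4 ku: L, 5 beg H, 6 to L, 7 bu L, 8 te: L.
Parse left to right (heavy = foot alone; LL = one foot; stranded L unfooted): da: (ˈtri:n) (ˈno:b) ku: (ˈbeg) (ˈto.bu) te:.
Foot heads: 2, 3, 5, 6.
Primary stress on the leftmost head = syllable 2.
Secondary stress on 3, 5, 6: da:.ˈtri:n.ˌno:b.ku:.ˌbeg.ˌto.bu.te:.

primary 2, secondary 3, 5, 6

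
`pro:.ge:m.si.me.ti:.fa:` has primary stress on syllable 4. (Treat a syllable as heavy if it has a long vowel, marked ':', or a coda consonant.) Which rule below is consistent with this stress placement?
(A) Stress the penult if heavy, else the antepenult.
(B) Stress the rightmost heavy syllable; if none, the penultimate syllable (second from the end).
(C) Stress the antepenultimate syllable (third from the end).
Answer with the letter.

C

Rule A → syllable 5 (observed: 4).
Rule B → syllable 6 (observed: 4).
Rule C → syllable 4 ✓.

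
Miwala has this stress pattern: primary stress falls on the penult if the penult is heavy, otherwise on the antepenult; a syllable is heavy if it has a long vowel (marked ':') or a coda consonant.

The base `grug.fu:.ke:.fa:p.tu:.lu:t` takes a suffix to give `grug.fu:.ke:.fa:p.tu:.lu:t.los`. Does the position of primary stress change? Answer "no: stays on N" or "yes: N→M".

Base `grug.fu:.ke:.fa:p.tu:.lu:t` (6 syllables):
  Weights: 4 fa:p H, 5 tu: H, 6 lu:t H.
  The penult (syllable 5, tu:) is heavy, so it takes stress.
  → primary stress on syllable 5.
Suffixed `grug.fu:.ke:.fa:p.tu:.lu:t.los` (7 syllables):
  Weights: 5 tu: H, 6 lu:t H, 7 los H.
  The penult (syllable 6, lu:t) is heavy, so it takes stress.
  → primary stress on syllable 6.

yes: 5→6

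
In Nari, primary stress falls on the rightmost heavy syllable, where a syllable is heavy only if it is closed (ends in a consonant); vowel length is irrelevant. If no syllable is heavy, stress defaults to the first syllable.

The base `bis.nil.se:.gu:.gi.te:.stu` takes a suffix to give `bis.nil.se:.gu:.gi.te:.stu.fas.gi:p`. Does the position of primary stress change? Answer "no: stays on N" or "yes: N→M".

yes: 2→9

Base `bis.nil.se:.gu:.gi.te:.stu` (7 syllables):
  Weights: 1 bis H, 2 nil H, 3 se: L, 4 gu: L, 5 gi L, 6 te: L, 7 stu L.
  Heavy syllables in the domain: 1, 2. The rightmost is syllable 2 (nil).
  → primary stress on syllable 2.
Suffixed `bis.nil.se:.gu:.gi.te:.stu.fas.gi:p` (9 syllables):
  Weights: 1 bis H, 2 nil H, 3 se: L, 4 gu: L, 5 gi L, 6 te: L, 7 stu L, 8 fas H, 9 gi:p H.
  Heavy syllables in the domain: 1, 2, 8, 9. The rightmost is syllable 9 (gi:p).
  → primary stress on syllable 9.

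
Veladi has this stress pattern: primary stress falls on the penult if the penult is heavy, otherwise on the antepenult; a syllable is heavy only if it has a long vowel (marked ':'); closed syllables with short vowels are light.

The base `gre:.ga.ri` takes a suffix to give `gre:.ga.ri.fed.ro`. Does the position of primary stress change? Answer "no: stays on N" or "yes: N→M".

yes: 1→3

Base `gre:.ga.ri` (3 syllables):
  Weights: 1 gre: H, 2 ga L, 3 ri L.
  The penult (syllable 2, ga) is light, so stress falls on the antepenult (syllable 1, gre:).
  → primary stress on syllable 1.
Suffixed `gre:.ga.ri.fed.ro` (5 syllables):
  Weights: 3 ri L, 4 fed L, 5 ro L.
  The penult (syllable 4, fed) is light, so stress falls on the antepenult (syllable 3, ri).
  → primary stress on syllable 3.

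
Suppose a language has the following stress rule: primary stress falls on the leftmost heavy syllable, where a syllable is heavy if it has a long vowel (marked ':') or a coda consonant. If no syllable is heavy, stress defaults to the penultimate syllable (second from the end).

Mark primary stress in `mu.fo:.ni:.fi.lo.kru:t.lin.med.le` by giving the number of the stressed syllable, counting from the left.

Weights: 1 mu L, 2 fo: H, 3 ni: H, 4 fi L, 5 lo L, 6 kru:t H, 7 lin H, 8 med H, 9 le L.
Heavy syllables in the domain: 2, 3, 6, 7, 8. The leftmost is syllable 2 (fo:).
Primary stress: syllable 2 → mu.ˈfo:.ni:.fi.lo.kru:t.lin.med.le.

2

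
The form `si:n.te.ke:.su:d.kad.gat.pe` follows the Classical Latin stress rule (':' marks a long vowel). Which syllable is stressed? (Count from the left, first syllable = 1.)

6

Classical Latin: stress the penult if heavy (long vowel or closed), else the antepenult.
Weights: 5 kad H, 6 gat H, 7 pe L.
The penult (syllable 6, gat) is heavy, so it takes stress.
Stress on syllable 6: si:n.te.ke:.su:d.kad.ˈgat.pe.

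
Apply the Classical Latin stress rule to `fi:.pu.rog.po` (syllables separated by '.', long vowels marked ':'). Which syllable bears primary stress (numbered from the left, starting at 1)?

Classical Latin: stress the penult if heavy (long vowel or closed), else the antepenult.
Weights: 2 pu L, 3 rog H, 4 po L.
The penult (syllable 3, rog) is heavy, so it takes stress.
Stress on syllable 3: fi:.pu.ˈrog.po.

3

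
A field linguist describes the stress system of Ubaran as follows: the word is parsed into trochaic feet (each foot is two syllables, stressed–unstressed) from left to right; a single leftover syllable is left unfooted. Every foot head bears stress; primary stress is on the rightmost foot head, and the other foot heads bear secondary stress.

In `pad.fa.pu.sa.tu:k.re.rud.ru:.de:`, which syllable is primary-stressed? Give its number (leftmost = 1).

Parse left to right into trochaic (ˈσσ) feet: (ˈpad.fa) (ˈpu.sa) (ˈtu:k.re) (ˈrud.ru:) de:. Syllable 9 is left unfooted.
Foot heads (stressed positions): 1, 3, 5, 7.
End Rule Rightmost: primary stress on the rightmost head = syllable 7.
Primary stress: syllable 7 → pad.fa.pu.sa.tu:k.re.ˈrud.ru:.de:.

7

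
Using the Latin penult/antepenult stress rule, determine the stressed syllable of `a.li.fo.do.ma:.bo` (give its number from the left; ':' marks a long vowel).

5

Classical Latin: stress the penult if heavy (long vowel or closed), else the antepenult.
Weights: 4 do L, 5 ma: H, 6 bo L.
The penult (syllable 5, ma:) is heavy, so it takes stress.
Stress on syllable 5: a.li.fo.do.ˈma:.bo.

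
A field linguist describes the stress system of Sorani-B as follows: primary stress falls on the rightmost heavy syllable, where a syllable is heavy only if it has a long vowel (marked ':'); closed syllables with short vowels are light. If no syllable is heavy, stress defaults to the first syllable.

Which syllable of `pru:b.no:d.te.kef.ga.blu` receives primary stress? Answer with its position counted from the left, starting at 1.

2

Weights: 1 pru:b H, 2 no:d H, 3 te L, 4 kef L, 5 ga L, 6 blu L.
Heavy syllables in the domain: 1, 2. The rightmost is syllable 2 (no:d).
Primary stress: syllable 2 → pru:b.ˈno:d.te.kef.ga.blu.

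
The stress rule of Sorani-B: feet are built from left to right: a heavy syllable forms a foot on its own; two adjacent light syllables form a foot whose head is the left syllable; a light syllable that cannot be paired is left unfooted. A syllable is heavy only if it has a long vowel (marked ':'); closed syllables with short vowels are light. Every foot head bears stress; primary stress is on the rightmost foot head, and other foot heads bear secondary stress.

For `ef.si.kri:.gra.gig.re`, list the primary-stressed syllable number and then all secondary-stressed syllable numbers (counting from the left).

Weights: 1 ef L, 2 si L, 3 kri: H, 4 gra L, 5 gig L, 6 re L.
Parse left to right (heavy = foot alone; LL = one foot; stranded L unfooted): (ˈef.si) (ˈkri:) (ˈgra.gig) re.
Foot heads: 1, 3, 4.
Primary stress on the rightmost head = syllable 4.
Secondary stress on 1, 3: ˌef.si.ˌkri:.ˈgra.gig.re.

primary 4, secondary 1, 3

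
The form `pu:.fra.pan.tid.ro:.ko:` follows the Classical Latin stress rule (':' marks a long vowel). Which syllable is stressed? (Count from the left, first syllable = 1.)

Classical Latin: stress the penult if heavy (long vowel or closed), else the antepenult.
Weights: 4 tid H, 5 ro: H, 6 ko: H.
The penult (syllable 5, ro:) is heavy, so it takes stress.
Stress on syllable 5: pu:.fra.pan.tid.ˈro:.ko:.

5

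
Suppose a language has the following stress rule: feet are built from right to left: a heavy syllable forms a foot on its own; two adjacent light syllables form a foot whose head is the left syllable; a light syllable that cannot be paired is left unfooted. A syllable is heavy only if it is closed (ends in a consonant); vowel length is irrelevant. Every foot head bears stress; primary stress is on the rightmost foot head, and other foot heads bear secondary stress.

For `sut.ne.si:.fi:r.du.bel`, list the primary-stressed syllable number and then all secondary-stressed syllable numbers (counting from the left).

Weights: 1 sut H, 2 ne L, 3 si: L, 4 fi:r H, 5 du L, 6 bel H.
Parse right to left (heavy = foot alone; LL = one foot; stranded L unfooted): (ˈsut) (ˈne.si:) (ˈfi:r) du (ˈbel).
Foot heads: 1, 2, 4, 6.
Primary stress on the rightmost head = syllable 6.
Secondary stress on 1, 2, 4: ˌsut.ˌne.si:.ˌfi:r.du.ˈbel.

primary 6, secondary 1, 2, 4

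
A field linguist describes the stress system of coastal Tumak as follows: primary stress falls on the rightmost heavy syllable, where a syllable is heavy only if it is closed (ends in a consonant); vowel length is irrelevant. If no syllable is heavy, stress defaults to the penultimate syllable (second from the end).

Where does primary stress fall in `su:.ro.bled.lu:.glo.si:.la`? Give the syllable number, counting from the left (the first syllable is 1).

3

Weights: 1 su: L, 2 ro L, 3 bled H, 4 lu: L, 5 glo L, 6 si: L, 7 la L.
Heavy syllables in the domain: 3. The rightmost is syllable 3 (bled).
Primary stress: syllable 3 → su:.ro.ˈbled.lu:.glo.si:.la.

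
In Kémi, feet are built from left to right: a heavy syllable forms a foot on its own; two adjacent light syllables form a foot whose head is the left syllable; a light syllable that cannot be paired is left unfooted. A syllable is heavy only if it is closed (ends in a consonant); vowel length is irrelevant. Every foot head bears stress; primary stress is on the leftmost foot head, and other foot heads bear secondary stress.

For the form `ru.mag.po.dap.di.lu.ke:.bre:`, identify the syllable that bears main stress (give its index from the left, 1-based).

Weights: 1 ru L, 2 mag H, 3 po L, 4 dap H, 5 di L, 6 lu L, 7 ke: L, 8 bre: L.
Parse left to right (heavy = foot alone; LL = one foot; stranded L unfooted): ru (ˈmag) po (ˈdap) (ˈdi.lu) (ˈke:.bre:).
Foot heads: 2, 4, 5, 7.
Primary stress on the leftmost head = syllable 2.
Primary stress: syllable 2 → ru.ˈmag.po.dap.di.lu.ke:.bre:.

2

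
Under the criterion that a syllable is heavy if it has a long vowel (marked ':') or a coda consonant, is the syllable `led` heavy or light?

heavy

`led`: short vowel, closed (coda /d/). Closed → heavy.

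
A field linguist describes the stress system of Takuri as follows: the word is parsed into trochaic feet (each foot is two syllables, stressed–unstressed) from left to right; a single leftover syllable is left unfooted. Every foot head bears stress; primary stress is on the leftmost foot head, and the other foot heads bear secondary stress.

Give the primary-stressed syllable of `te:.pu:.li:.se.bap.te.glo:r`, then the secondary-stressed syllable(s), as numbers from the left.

Parse left to right into trochaic (ˈσσ) feet: (ˈte:.pu:) (ˈli:.se) (ˈbap.te) glo:r. Syllable 7 is left unfooted.
Foot heads (stressed positions): 1, 3, 5.
End Rule Leftmost: primary stress on the leftmost head = syllable 1.
Secondary stress on 3, 5: ˈte:.pu:.ˌli:.se.ˌbap.te.glo:r.

primary 1, secondary 3, 5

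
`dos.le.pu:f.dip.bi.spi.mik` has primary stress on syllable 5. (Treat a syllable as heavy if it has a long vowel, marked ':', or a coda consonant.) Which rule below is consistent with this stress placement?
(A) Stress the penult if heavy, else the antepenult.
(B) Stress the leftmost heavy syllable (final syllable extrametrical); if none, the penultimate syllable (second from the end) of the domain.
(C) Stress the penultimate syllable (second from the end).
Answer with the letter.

A

Rule A → syllable 5 ✓.
Rule B → syllable 1 (observed: 5).
Rule C → syllable 6 (observed: 5).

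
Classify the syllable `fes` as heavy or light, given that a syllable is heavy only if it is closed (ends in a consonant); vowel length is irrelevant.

`fes`: short vowel, closed (coda /s/). Closed (coda /s/) → heavy.

heavy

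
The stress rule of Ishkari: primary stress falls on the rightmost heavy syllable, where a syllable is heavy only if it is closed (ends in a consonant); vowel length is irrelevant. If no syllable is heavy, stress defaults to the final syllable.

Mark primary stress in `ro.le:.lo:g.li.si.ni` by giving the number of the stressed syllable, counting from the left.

Weights: 1 ro L, 2 le: L, 3 lo:g H, 4 li L, 5 si L, 6 ni L.
Heavy syllables in the domain: 3. The rightmost is syllable 3 (lo:g).
Primary stress: syllable 3 → ro.le:.ˈlo:g.li.si.ni.

3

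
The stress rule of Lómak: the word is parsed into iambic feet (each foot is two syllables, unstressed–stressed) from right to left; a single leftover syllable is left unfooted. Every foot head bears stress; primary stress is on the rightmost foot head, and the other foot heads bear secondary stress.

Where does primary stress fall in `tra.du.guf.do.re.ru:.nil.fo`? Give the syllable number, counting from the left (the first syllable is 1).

8

Parse right to left into iambic (σˈσ) feet: (tra.ˈdu) (guf.ˈdo) (re.ˈru:) (nil.ˈfo).
Foot heads (stressed positions): 2, 4, 6, 8.
End Rule Rightmost: primary stress on the rightmost head = syllable 8.
Primary stress: syllable 8 → tra.du.guf.do.re.ru:.nil.ˈfo.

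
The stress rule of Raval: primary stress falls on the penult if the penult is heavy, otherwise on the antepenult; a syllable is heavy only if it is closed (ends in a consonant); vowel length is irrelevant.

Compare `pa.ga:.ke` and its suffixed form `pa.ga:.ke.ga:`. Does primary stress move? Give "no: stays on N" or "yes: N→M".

Base `pa.ga:.ke` (3 syllables):
  Weights: 1 pa L, 2 ga: L, 3 ke L.
  The penult (syllable 2, ga:) is light, so stress falls on the antepenult (syllable 1, pa).
  → primary stress on syllable 1.
Suffixed `pa.ga:.ke.ga:` (4 syllables):
  Weights: 2 ga: L, 3 ke L, 4 ga: L.
  The penult (syllable 3, ke) is light, so stress falls on the antepenult (syllable 2, ga:).
  → primary stress on syllable 2.

yes: 1→2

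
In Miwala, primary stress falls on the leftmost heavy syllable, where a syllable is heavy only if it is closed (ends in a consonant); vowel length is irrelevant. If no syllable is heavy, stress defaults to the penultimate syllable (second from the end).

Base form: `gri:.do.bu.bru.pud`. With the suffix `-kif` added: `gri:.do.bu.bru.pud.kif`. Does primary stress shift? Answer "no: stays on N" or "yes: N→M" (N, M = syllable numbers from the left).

no: stays on 5

Base `gri:.do.bu.bru.pud` (5 syllables):
  Weights: 1 gri: L, 2 do L, 3 bu L, 4 bru L, 5 pud H.
  Heavy syllables in the domain: 5. The leftmost is syllable 5 (pud).
  → primary stress on syllable 5.
Suffixed `gri:.do.bu.bru.pud.kif` (6 syllables):
  Weights: 1 gri: L, 2 do L, 3 bu L, 4 bru L, 5 pud H, 6 kif H.
  Heavy syllables in the domain: 5, 6. The leftmost is syllable 5 (pud).
  → primary stress on syllable 5.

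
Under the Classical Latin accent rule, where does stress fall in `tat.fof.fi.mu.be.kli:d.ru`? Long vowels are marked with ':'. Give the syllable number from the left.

Classical Latin: stress the penult if heavy (long vowel or closed), else the antepenult.
Weights: 5 be L, 6 kli:d H, 7 ru L.
The penult (syllable 6, kli:d) is heavy, so it takes stress.
Stress on syllable 6: tat.fof.fi.mu.be.ˈkli:d.ru.

6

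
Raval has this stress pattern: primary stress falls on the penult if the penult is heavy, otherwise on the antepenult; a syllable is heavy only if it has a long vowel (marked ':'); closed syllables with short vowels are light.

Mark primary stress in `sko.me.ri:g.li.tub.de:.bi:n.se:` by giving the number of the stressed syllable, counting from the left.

Weights: 6 de: H, 7 bi:n H, 8 se: H.
The penult (syllable 7, bi:n) is heavy, so it takes stress.
Primary stress: syllable 7 → sko.me.ri:g.li.tub.de:.ˈbi:n.se:.

7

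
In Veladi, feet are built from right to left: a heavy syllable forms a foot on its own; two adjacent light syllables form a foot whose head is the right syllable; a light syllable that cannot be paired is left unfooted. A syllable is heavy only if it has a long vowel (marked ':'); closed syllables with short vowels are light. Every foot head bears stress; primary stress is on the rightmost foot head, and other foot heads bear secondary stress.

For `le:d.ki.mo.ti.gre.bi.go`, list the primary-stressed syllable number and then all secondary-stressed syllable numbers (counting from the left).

Weights: 1 le:d H, 2 ki L, 3 mo L, 4 ti L, 5 gre L, 6 bi L, 7 go L.
Parse right to left (heavy = foot alone; LL = one foot; stranded L unfooted): (ˈle:d) (ki.ˈmo) (ti.ˈgre) (bi.ˈgo).
Foot heads: 1, 3, 5, 7.
Primary stress on the rightmost head = syllable 7.
Secondary stress on 1, 3, 5: ˌle:d.ki.ˌmo.ti.ˌgre.bi.ˈgo.

primary 7, secondary 1, 3, 5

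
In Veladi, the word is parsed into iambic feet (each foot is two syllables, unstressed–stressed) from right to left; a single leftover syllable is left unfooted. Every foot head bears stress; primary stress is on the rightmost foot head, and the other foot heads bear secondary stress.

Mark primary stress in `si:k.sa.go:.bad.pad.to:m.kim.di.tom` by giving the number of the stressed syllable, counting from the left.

9

Parse right to left into iambic (σˈσ) feet: si:k (sa.ˈgo:) (bad.ˈpad) (to:m.ˈkim) (di.ˈtom). Syllable 1 is left unfooted.
Foot heads (stressed positions): 3, 5, 7, 9.
End Rule Rightmost: primary stress on the rightmost head = syllable 9.
Primary stress: syllable 9 → si:k.sa.go:.bad.pad.to:m.kim.di.ˈtom.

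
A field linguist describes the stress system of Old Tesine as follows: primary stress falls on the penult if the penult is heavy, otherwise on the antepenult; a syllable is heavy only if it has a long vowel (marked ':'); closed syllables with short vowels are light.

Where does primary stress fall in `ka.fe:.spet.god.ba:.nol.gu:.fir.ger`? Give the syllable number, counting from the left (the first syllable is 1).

7

Weights: 7 gu: H, 8 fir L, 9 ger L.
The penult (syllable 8, fir) is light, so stress falls on the antepenult (syllable 7, gu:).
Primary stress: syllable 7 → ka.fe:.spet.god.ba:.nol.ˈgu:.fir.ger.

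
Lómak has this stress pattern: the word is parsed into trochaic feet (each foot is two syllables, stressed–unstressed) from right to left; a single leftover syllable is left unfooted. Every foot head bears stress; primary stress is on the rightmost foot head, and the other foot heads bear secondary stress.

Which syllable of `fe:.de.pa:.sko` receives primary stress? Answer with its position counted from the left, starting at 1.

3

Parse right to left into trochaic (ˈσσ) feet: (ˈfe:.de) (ˈpa:.sko).
Foot heads (stressed positions): 1, 3.
End Rule Rightmost: primary stress on the rightmost head = syllable 3.
Primary stress: syllable 3 → fe:.de.ˈpa:.sko.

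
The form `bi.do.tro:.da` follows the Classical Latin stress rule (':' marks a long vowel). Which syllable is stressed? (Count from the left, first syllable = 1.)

3

Classical Latin: stress the penult if heavy (long vowel or closed), else the antepenult.
Weights: 2 do L, 3 tro: H, 4 da L.
The penult (syllable 3, tro:) is heavy, so it takes stress.
Stress on syllable 3: bi.do.ˈtro:.da.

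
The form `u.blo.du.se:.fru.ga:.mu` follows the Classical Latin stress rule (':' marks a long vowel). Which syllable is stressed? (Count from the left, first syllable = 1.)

Classical Latin: stress the penult if heavy (long vowel or closed), else the antepenult.
Weights: 5 fru L, 6 ga: H, 7 mu L.
The penult (syllable 6, ga:) is heavy, so it takes stress.
Stress on syllable 6: u.blo.du.se:.fru.ˈga:.mu.

6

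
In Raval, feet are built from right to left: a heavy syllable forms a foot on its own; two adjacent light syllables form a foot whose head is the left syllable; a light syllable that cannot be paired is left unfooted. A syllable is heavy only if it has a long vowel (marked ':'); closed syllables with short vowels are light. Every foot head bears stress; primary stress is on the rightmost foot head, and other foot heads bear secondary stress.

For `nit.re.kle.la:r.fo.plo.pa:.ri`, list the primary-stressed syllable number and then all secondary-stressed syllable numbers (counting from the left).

Weights: 1 nit L, 2 re L, 3 kle L, 4 la:r H, 5 fo L, 6 plo L, 7 pa: H, 8 ri L.
Parse right to left (heavy = foot alone; LL = one foot; stranded L unfooted): nit (ˈre.kle) (ˈla:r) (ˈfo.plo) (ˈpa:) ri.
Foot heads: 2, 4, 5, 7.
Primary stress on the rightmost head = syllable 7.
Secondary stress on 2, 4, 5: nit.ˌre.kle.ˌla:r.ˌfo.plo.ˈpa:.ri.

primary 7, secondary 2, 4, 5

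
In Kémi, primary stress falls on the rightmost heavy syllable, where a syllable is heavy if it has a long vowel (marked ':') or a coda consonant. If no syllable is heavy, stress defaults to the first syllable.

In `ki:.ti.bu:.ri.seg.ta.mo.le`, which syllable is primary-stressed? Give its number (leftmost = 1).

Weights: 1 ki: H, 2 ti L, 3 bu: H, 4 ri L, 5 seg H, 6 ta L, 7 mo L, 8 le L.
Heavy syllables in the domain: 1, 3, 5. The rightmost is syllable 5 (seg).
Primary stress: syllable 5 → ki:.ti.bu:.ri.ˈseg.ta.mo.le.

5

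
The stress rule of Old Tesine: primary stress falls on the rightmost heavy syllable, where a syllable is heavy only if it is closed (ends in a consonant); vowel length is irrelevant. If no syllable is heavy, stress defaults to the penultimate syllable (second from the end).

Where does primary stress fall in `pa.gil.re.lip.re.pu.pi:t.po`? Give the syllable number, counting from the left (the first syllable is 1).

7

Weights: 1 pa L, 2 gil H, 3 re L, 4 lip H, 5 re L, 6 pu L, 7 pi:t H, 8 po L.
Heavy syllables in the domain: 2, 4, 7. The rightmost is syllable 7 (pi:t).
Primary stress: syllable 7 → pa.gil.re.lip.re.pu.ˈpi:t.po.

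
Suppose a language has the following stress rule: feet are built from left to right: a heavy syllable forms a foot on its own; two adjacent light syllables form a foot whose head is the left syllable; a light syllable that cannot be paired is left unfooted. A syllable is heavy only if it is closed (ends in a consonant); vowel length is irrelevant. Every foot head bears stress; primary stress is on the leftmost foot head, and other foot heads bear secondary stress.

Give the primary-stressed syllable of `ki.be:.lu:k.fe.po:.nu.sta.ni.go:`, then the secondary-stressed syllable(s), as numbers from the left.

Weights: 1 ki L, 2 be: L, 3 lu:k H, 4 fe L, 5 po: L, 6 nu L, 7 sta L, 8 ni L, 9 go: L.
Parse left to right (heavy = foot alone; LL = one foot; stranded L unfooted): (ˈki.be:) (ˈlu:k) (ˈfe.po:) (ˈnu.sta) (ˈni.go:).
Foot heads: 1, 3, 4, 6, 8.
Primary stress on the leftmost head = syllable 1.
Secondary stress on 3, 4, 6, 8: ˈki.be:.ˌlu:k.ˌfe.po:.ˌnu.sta.ˌni.go:.

primary 1, secondary 3, 4, 6, 8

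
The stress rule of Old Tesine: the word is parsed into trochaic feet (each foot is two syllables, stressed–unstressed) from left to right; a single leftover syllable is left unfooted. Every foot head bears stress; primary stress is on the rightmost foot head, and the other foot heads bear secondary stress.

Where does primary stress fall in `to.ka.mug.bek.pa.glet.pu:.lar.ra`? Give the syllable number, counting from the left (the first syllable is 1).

7

Parse left to right into trochaic (ˈσσ) feet: (ˈto.ka) (ˈmug.bek) (ˈpa.glet) (ˈpu:.lar) ra. Syllable 9 is left unfooted.
Foot heads (stressed positions): 1, 3, 5, 7.
End Rule Rightmost: primary stress on the rightmost head = syllable 7.
Primary stress: syllable 7 → to.ka.mug.bek.pa.glet.ˈpu:.lar.ra.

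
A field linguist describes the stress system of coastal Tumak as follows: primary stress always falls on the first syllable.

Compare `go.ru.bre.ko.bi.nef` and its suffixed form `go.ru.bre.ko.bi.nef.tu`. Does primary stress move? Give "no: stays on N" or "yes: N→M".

Base `go.ru.bre.ko.bi.nef` (6 syllables):
  The word has 6 syllables; the first syllable is syllable 1 (go).
  → primary stress on syllable 1.
Suffixed `go.ru.bre.ko.bi.nef.tu` (7 syllables):
  The word has 7 syllables; the first syllable is syllable 1 (go).
  → primary stress on syllable 1.

no: stays on 1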